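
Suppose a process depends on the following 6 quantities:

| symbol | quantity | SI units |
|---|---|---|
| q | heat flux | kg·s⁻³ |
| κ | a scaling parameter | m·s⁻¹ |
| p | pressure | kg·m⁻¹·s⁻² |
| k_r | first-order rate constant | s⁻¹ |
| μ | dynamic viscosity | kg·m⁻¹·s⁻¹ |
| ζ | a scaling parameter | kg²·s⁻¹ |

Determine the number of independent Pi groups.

There are 6 variables and 3 base dimensions (M, L, T).
The dimension matrix has rank 3.
Independent dimensionless groups: 6 − 3 = 3.

3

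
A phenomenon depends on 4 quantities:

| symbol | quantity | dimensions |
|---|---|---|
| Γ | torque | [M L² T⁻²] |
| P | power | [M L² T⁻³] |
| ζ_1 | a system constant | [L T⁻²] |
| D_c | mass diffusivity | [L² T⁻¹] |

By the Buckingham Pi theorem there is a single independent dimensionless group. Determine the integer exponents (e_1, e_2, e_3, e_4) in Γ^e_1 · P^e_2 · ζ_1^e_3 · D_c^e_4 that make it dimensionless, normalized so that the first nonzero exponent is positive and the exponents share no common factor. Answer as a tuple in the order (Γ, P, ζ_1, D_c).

M: e_1·(1) + e_2·(1) + e_3·(0) + e_4·(0) = 0
L: e_1·(2) + e_2·(2) + e_3·(1) + e_4·(2) = 0
T: e_1·(-2) + e_2·(-3) + e_3·(-2) + e_4·(-1) = 0
Solving this homogeneous linear system for the smallest-integer solution (first nonzero entry positive) gives (3, -3, 2, -1).

(3, -3, 2, -1)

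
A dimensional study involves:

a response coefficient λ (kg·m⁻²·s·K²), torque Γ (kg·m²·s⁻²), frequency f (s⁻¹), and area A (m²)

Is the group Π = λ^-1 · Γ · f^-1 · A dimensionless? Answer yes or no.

no

Sum the exponent of each base dimension across the product:
  M: −[λ]_M + [Γ]_M − [f]_M + [A]_M = −(1) + (1) − (0) + (0) = 0
  L: −[λ]_L + [Γ]_L − [f]_L + [A]_L = −(-2) + (2) − (0) + (2) = 6
  T: −[λ]_T + [Γ]_T − [f]_T + [A]_T = −(1) + (-2) − (-1) + (0) = -2
  Θ: −[λ]_Θ + [Γ]_Θ − [f]_Θ + [A]_Θ = −(2) + (0) − (0) + (0) = -2
Net dimensions [L⁶ T⁻² Θ⁻²] ≠ [1] — not dimensionless.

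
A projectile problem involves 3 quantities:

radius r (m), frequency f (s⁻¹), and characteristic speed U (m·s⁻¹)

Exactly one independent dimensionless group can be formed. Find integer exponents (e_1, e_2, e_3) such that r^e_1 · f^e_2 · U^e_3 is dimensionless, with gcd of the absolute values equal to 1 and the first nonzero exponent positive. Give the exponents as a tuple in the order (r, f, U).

L: e_1·(1) + e_2·(0) + e_3·(1) = 0
T: e_1·(0) + e_2·(-1) + e_3·(-1) = 0
Solving this homogeneous linear system for the smallest-integer solution (first nonzero entry positive) gives (1, 1, -1).

(1, 1, -1)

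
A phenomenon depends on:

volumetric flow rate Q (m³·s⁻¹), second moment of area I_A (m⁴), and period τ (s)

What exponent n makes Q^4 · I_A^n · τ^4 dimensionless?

-3

Balance the L exponent: (4)·n from I_A, plus 4·(3) + 4·(0) = 12 from the rest, must sum to zero.
4n + 12 = 0, so n = -3.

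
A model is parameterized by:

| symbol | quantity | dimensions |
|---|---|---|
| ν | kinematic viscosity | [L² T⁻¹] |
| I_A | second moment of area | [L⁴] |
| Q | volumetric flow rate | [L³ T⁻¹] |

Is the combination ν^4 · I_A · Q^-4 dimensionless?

Sum the exponent of each base dimension across the product:
  M: 4·[ν]_M + [I_A]_M − 4·[Q]_M = 4·(0) + (0) − 4·(0) = 0
  L: 4·[ν]_L + [I_A]_L − 4·[Q]_L = 4·(2) + (4) − 4·(3) = 0
  T: 4·[ν]_T + [I_A]_T − 4·[Q]_T = 4·(-1) + (0) − 4·(-1) = 0
All base exponents vanish — dimensionless.

yes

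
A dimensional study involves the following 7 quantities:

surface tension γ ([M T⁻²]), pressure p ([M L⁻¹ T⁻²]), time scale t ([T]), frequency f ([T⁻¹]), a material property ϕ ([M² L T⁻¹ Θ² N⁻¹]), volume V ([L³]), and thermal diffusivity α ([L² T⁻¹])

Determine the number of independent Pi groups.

3

There are 7 variables and 5 base dimensions (M, L, T, Θ, N).
The dimension matrix has rank 4 (less than 5: the dimension vectors are linearly dependent).
Independent dimensionless groups: 7 − 4 = 3.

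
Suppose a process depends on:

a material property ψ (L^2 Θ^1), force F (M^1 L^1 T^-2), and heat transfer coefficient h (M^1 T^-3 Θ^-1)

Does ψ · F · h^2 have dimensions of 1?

no

Sum the exponent of each base dimension across the product:
  M: [ψ]_M + [F]_M + 2·[h]_M = (0) + (1) + 2·(1) = 3
  L: [ψ]_L + [F]_L + 2·[h]_L = (2) + (1) + 2·(0) = 3
  T: [ψ]_T + [F]_T + 2·[h]_T = (0) + (-2) + 2·(-3) = -8
  Θ: [ψ]_Θ + [F]_Θ + 2·[h]_Θ = (1) + (0) + 2·(-1) = -1
Net dimensions [M³ L³ T⁻⁸ Θ⁻¹] ≠ [1] — not dimensionless.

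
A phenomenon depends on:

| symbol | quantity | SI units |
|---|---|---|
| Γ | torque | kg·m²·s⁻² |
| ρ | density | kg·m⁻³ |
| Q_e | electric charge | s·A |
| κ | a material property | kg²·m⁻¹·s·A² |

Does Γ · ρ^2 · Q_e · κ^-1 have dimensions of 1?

no

Sum the exponent of each base dimension across the product:
  M: [Γ]_M + 2·[ρ]_M + [Q_e]_M − [κ]_M = (1) + 2·(1) + (0) − (2) = 1
  L: [Γ]_L + 2·[ρ]_L + [Q_e]_L − [κ]_L = (2) + 2·(-3) + (0) − (-1) = -3
  T: [Γ]_T + 2·[ρ]_T + [Q_e]_T − [κ]_T = (-2) + 2·(0) + (1) − (1) = -2
  I: [Γ]_I + 2·[ρ]_I + [Q_e]_I − [κ]_I = (0) + 2·(0) + (1) − (2) = -1
Net dimensions [M L⁻³ T⁻² I⁻¹] ≠ [1] — not dimensionless.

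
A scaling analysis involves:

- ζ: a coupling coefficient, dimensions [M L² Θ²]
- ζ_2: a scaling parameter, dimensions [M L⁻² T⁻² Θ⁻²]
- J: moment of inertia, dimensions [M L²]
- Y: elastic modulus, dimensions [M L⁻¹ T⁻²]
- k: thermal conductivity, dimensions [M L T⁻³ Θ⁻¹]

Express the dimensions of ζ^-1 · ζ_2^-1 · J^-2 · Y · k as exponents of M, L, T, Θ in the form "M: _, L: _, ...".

M: -2, L: -4, T: -3, Θ: -1

Collect each base-dimension exponent across the product:
  M: −(1) − (1) − 2·(1) + (1) + (1) = -2
  L: −(2) − (-2) − 2·(2) + (-1) + (1) = -4
  T: −(0) − (-2) − 2·(0) + (-2) + (-3) = -3
  Θ: −(2) − (-2) − 2·(0) + (0) + (-1) = -1
So the dimensions are [M⁻² L⁻⁴ T⁻³ Θ⁻¹].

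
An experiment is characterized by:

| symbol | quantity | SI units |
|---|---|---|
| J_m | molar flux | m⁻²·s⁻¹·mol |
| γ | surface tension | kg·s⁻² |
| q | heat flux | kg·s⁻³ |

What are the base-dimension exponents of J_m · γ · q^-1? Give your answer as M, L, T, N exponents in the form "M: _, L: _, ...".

Collect each base-dimension exponent across the product:
  M: (0) + (1) − (1) = 0
  L: (-2) + (0) − (0) = -2
  T: (-1) + (-2) − (-3) = 0
  N: (1) + (0) − (0) = 1
So the dimensions are [L⁻² N].

M: 0, L: -2, T: 0, N: 1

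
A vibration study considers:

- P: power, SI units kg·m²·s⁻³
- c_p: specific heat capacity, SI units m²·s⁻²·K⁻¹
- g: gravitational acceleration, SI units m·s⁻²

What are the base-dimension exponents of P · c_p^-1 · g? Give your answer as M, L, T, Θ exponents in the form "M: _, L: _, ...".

M: 1, L: 1, T: -3, Θ: 1

Collect each base-dimension exponent across the product:
  M: (1) − (0) + (0) = 1
  L: (2) − (2) + (1) = 1
  T: (-3) − (-2) + (-2) = -3
  Θ: (0) − (-1) + (0) = 1
So the dimensions are [M L T⁻³ Θ].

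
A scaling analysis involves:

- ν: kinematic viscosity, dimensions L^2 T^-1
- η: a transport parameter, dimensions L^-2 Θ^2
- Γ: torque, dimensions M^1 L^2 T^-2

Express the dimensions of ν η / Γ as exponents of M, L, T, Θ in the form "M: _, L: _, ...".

Collect each base-dimension exponent across the product:
  M: (0) + (0) − (1) = -1
  L: (2) + (-2) − (2) = -2
  T: (-1) + (0) − (-2) = 1
  Θ: (0) + (2) − (0) = 2
So the dimensions are [M⁻¹ L⁻² T Θ²].

M: -1, L: -2, T: 1, Θ: 2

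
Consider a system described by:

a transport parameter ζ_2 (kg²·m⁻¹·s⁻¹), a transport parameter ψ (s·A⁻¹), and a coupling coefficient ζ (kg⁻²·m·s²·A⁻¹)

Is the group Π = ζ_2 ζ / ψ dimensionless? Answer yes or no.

Sum the exponent of each base dimension across the product:
  M: [ζ_2]_M − [ψ]_M + [ζ]_M = (2) − (0) + (-2) = 0
  L: [ζ_2]_L − [ψ]_L + [ζ]_L = (-1) − (0) + (1) = 0
  T: [ζ_2]_T − [ψ]_T + [ζ]_T = (-1) − (1) + (2) = 0
  I: [ζ_2]_I − [ψ]_I + [ζ]_I = (0) − (-1) + (-1) = 0
All base exponents vanish — dimensionless.

yes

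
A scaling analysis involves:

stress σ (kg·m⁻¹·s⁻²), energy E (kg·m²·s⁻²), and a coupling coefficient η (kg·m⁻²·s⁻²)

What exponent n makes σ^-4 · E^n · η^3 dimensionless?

Balance the M exponent: (1)·n from E, plus −4·(1) + 3·(1) = -1 from the rest, must sum to zero.
n − 1 = 0, so n = 1.

1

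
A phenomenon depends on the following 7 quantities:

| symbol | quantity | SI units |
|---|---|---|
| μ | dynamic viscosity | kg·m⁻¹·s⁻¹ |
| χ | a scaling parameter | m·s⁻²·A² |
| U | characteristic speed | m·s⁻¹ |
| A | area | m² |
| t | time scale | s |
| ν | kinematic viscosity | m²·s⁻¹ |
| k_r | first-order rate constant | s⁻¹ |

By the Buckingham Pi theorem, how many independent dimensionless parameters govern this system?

3

There are 7 variables and 4 base dimensions (M, L, T, I).
The dimension matrix has rank 4.
Independent dimensionless groups: 7 − 4 = 3.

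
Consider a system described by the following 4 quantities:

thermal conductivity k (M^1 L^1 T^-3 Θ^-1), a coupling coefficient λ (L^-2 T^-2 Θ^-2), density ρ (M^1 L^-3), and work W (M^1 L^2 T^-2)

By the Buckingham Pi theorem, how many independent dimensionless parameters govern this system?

There are 4 variables and 4 base dimensions (M, L, T, Θ).
The dimension matrix has rank 3 (less than 4: the dimension vectors are linearly dependent).
Independent dimensionless groups: 4 − 3 = 1.

1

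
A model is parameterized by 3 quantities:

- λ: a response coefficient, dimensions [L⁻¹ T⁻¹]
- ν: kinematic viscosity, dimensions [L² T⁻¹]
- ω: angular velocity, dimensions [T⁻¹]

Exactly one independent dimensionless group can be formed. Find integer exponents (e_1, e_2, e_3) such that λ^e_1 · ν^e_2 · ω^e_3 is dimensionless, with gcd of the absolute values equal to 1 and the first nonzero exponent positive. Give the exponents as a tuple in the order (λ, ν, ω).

(2, 1, -3)

L: e_1·(-1) + e_2·(2) + e_3·(0) = 0
T: e_1·(-1) + e_2·(-1) + e_3·(-1) = 0
Solving this homogeneous linear system for the smallest-integer solution (first nonzero entry positive) gives (2, 1, -3).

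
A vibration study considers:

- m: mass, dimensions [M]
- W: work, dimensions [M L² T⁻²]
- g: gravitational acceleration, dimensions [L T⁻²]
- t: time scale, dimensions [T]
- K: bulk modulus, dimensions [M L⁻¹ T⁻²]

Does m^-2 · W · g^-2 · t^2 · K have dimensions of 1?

no

Sum the exponent of each base dimension across the product:
  M: −2·[m]_M + [W]_M − 2·[g]_M + 2·[t]_M + [K]_M = −2·(1) + (1) − 2·(0) + 2·(0) + (1) = 0
  L: −2·[m]_L + [W]_L − 2·[g]_L + 2·[t]_L + [K]_L = −2·(0) + (2) − 2·(1) + 2·(0) + (-1) = -1
  T: −2·[m]_T + [W]_T − 2·[g]_T + 2·[t]_T + [K]_T = −2·(0) + (-2) − 2·(-2) + 2·(1) + (-2) = 2
Net dimensions [L⁻¹ T²] ≠ [1] — not dimensionless.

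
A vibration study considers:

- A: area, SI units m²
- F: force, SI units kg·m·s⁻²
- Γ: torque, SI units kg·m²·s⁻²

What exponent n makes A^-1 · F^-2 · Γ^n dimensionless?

Balance the M exponent: (1)·n from Γ, plus −(0) − 2·(1) = -2 from the rest, must sum to zero.
n − 2 = 0, so n = 2.

2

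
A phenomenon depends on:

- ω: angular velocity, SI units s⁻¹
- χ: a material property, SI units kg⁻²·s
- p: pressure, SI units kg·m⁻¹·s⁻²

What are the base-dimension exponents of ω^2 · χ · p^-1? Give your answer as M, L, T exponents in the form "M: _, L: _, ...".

Collect each base-dimension exponent across the product:
  M: 2·(0) + (-2) − (1) = -3
  L: 2·(0) + (0) − (-1) = 1
  T: 2·(-1) + (1) − (-2) = 1
So the dimensions are [M⁻³ L T].

M: -3, L: 1, T: 1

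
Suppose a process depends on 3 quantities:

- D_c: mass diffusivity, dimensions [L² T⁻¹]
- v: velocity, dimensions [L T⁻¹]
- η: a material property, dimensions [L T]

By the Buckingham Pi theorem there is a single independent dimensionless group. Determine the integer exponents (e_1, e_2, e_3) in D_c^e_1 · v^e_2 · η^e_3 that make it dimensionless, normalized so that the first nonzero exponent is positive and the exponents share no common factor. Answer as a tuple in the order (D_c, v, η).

L: e_1·(2) + e_2·(1) + e_3·(1) = 0
T: e_1·(-1) + e_2·(-1) + e_3·(1) = 0
Solving this homogeneous linear system for the smallest-integer solution (first nonzero entry positive) gives (2, -3, -1).

(2, -3, -1)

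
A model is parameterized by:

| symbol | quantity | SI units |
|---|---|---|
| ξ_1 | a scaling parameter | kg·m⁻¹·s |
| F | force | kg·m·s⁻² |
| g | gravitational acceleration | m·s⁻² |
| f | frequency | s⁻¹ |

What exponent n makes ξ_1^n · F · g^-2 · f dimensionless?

Balance the M exponent: (1)·n from ξ_1, plus (1) − 2·(0) + (0) = 1 from the rest, must sum to zero.
n + 1 = 0, so n = -1.

-1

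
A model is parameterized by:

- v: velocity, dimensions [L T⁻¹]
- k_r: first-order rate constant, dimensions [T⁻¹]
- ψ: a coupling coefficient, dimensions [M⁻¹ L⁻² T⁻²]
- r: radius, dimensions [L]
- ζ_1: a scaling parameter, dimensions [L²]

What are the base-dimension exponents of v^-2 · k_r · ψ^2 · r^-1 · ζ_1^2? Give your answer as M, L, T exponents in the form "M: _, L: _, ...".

M: -2, L: -3, T: -3

Collect each base-dimension exponent across the product:
  M: −2·(0) + (0) + 2·(-1) − (0) + 2·(0) = -2
  L: −2·(1) + (0) + 2·(-2) − (1) + 2·(2) = -3
  T: −2·(-1) + (-1) + 2·(-2) − (0) + 2·(0) = -3
So the dimensions are [M⁻² L⁻³ T⁻³].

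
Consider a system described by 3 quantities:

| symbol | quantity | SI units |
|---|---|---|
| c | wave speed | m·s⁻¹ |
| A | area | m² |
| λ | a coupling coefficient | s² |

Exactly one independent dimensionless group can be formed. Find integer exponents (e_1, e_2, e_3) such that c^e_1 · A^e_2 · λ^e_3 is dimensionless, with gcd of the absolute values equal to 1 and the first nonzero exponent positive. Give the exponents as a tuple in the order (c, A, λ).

(2, -1, 1)

L: e_1·(1) + e_2·(2) + e_3·(0) = 0
T: e_1·(-1) + e_2·(0) + e_3·(2) = 0
Solving this homogeneous linear system for the smallest-integer solution (first nonzero entry positive) gives (2, -1, 1).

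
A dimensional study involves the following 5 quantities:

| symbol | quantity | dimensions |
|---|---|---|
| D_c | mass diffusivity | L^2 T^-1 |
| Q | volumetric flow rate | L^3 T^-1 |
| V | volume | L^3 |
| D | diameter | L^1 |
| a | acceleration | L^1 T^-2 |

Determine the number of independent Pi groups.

3

There are 5 variables and 2 base dimensions (L, T).
The dimension matrix has rank 2.
Independent dimensionless groups: 5 − 2 = 3.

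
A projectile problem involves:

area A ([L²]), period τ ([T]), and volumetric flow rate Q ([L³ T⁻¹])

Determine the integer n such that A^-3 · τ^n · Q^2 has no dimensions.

Balance the T exponent: (1)·n from τ, plus −3·(0) + 2·(-1) = -2 from the rest, must sum to zero.
n − 2 = 0, so n = 2.

2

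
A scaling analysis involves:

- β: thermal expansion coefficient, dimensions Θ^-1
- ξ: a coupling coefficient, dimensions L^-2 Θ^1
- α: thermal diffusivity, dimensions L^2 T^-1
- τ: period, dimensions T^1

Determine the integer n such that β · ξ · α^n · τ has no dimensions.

1

Balance the L exponent: (2)·n from α, plus (0) + (-2) + (0) = -2 from the rest, must sum to zero.
2n − 2 = 0, so n = 1.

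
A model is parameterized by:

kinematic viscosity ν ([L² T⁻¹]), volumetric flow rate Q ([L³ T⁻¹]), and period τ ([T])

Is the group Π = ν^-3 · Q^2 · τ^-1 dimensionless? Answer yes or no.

yes

Sum the exponent of each base dimension across the product:
  L: −3·[ν]_L + 2·[Q]_L − [τ]_L = −3·(2) + 2·(3) − (0) = 0
  T: −3·[ν]_T + 2·[Q]_T − [τ]_T = −3·(-1) + 2·(-1) − (1) = 0
All base exponents vanish — dimensionless.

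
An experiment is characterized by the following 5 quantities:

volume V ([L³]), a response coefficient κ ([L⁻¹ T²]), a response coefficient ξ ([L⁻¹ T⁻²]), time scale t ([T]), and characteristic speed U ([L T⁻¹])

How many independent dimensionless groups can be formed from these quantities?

There are 5 variables and 2 base dimensions (L, T).
The dimension matrix has rank 2.
Independent dimensionless groups: 5 − 2 = 3.

3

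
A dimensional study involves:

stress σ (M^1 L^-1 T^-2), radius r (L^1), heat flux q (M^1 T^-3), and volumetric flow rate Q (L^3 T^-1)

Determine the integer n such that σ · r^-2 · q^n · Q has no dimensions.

Balance the M exponent: (1)·n from q, plus (1) − 2·(0) + (0) = 1 from the rest, must sum to zero.
n + 1 = 0, so n = -1.

-1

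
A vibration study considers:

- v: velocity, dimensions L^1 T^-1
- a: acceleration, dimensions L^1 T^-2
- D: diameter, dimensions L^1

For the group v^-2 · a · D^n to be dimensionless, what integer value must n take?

Balance the L exponent: (1)·n from D, plus −2·(1) + (1) = -1 from the rest, must sum to zero.
n − 1 = 0, so n = 1.

1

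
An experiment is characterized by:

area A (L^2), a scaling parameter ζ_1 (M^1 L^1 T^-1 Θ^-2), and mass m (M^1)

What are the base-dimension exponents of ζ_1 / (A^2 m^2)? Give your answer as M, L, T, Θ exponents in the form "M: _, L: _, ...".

M: -1, L: -3, T: -1, Θ: -2

Collect each base-dimension exponent across the product:
  M: −2·(0) + (1) − 2·(1) = -1
  L: −2·(2) + (1) − 2·(0) = -3
  T: −2·(0) + (-1) − 2·(0) = -1
  Θ: −2·(0) + (-2) − 2·(0) = -2
So the dimensions are [M⁻¹ L⁻³ T⁻¹ Θ⁻²].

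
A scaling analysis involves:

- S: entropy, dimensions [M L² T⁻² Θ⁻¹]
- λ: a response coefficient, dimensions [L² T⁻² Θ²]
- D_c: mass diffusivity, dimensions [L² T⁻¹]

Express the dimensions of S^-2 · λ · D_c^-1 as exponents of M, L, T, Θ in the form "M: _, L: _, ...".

M: -2, L: -4, T: 3, Θ: 4

Collect each base-dimension exponent across the product:
  M: −2·(1) + (0) − (0) = -2
  L: −2·(2) + (2) − (2) = -4
  T: −2·(-2) + (-2) − (-1) = 3
  Θ: −2·(-1) + (2) − (0) = 4
So the dimensions are [M⁻² L⁻⁴ T³ Θ⁴].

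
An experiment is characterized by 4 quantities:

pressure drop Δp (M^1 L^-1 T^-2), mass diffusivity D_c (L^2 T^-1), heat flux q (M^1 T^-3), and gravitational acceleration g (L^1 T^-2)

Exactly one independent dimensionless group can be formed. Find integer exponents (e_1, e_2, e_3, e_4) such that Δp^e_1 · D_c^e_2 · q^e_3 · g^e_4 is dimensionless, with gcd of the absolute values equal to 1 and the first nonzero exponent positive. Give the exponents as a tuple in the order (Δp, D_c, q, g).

(3, 1, -3, 1)

M: e_1·(1) + e_2·(0) + e_3·(1) + e_4·(0) = 0
L: e_1·(-1) + e_2·(2) + e_3·(0) + e_4·(1) = 0
T: e_1·(-2) + e_2·(-1) + e_3·(-3) + e_4·(-2) = 0
Solving this homogeneous linear system for the smallest-integer solution (first nonzero entry positive) gives (3, 1, -3, 1).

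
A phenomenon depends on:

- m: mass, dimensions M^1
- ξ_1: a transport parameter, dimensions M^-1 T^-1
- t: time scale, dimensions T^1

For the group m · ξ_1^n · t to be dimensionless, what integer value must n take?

1

Balance the M exponent: (-1)·n from ξ_1, plus (1) + (0) = 1 from the rest, must sum to zero.
−n + 1 = 0, so n = 1.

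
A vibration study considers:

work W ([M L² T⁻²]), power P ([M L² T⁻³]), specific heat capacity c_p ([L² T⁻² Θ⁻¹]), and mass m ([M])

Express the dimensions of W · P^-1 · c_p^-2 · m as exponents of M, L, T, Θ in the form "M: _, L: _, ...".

M: 1, L: -4, T: 5, Θ: 2

Collect each base-dimension exponent across the product:
  M: (1) − (1) − 2·(0) + (1) = 1
  L: (2) − (2) − 2·(2) + (0) = -4
  T: (-2) − (-3) − 2·(-2) + (0) = 5
  Θ: (0) − (0) − 2·(-1) + (0) = 2
So the dimensions are [M L⁻⁴ T⁵ Θ²].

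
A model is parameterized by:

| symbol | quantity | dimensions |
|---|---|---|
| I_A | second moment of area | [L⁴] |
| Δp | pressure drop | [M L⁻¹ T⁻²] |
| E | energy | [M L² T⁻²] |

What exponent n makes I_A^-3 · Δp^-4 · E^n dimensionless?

Balance the M exponent: (1)·n from E, plus −3·(0) − 4·(1) = -4 from the rest, must sum to zero.
n − 4 = 0, so n = 4.

4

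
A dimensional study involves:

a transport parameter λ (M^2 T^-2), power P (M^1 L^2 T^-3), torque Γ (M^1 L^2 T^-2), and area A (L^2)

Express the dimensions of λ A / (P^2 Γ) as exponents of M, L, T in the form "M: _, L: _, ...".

M: -1, L: -4, T: 6

Collect each base-dimension exponent across the product:
  M: (2) − 2·(1) − (1) + (0) = -1
  L: (0) − 2·(2) − (2) + (2) = -4
  T: (-2) − 2·(-3) − (-2) + (0) = 6
So the dimensions are [M⁻¹ L⁻⁴ T⁶].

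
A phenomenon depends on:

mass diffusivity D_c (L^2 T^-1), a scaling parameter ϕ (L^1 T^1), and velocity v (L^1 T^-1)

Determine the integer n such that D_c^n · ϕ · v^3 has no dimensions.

Balance the L exponent: (2)·n from D_c, plus (1) + 3·(1) = 4 from the rest, must sum to zero.
2n + 4 = 0, so n = -2.

-2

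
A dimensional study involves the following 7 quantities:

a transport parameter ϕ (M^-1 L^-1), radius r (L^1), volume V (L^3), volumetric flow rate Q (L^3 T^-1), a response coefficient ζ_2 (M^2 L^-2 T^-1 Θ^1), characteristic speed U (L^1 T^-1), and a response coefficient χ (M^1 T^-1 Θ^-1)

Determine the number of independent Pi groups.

There are 7 variables and 4 base dimensions (M, L, T, Θ).
The dimension matrix has rank 4.
Independent dimensionless groups: 7 − 4 = 3.

3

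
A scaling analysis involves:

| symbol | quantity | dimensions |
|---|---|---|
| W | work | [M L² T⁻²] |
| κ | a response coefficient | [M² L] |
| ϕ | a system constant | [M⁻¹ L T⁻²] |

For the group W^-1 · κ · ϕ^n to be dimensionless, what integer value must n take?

1

Balance the M exponent: (-1)·n from ϕ, plus −(1) + (2) = 1 from the rest, must sum to zero.
−n + 1 = 0, so n = 1.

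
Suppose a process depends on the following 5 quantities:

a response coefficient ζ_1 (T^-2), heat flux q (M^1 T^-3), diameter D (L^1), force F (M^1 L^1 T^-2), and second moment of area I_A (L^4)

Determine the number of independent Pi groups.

2

There are 5 variables and 3 base dimensions (M, L, T).
The dimension matrix has rank 3.
Independent dimensionless groups: 5 − 3 = 2.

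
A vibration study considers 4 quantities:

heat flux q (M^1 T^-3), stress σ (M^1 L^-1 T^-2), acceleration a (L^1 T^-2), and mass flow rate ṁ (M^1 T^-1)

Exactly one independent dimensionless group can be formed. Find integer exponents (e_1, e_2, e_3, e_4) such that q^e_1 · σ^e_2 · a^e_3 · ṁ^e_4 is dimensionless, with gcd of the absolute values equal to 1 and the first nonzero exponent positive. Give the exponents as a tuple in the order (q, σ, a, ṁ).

(3, -2, -2, -1)

M: e_1·(1) + e_2·(1) + e_3·(0) + e_4·(1) = 0
L: e_1·(0) + e_2·(-1) + e_3·(1) + e_4·(0) = 0
T: e_1·(-3) + e_2·(-2) + e_3·(-2) + e_4·(-1) = 0
Solving this homogeneous linear system for the smallest-integer solution (first nonzero entry positive) gives (3, -2, -2, -1).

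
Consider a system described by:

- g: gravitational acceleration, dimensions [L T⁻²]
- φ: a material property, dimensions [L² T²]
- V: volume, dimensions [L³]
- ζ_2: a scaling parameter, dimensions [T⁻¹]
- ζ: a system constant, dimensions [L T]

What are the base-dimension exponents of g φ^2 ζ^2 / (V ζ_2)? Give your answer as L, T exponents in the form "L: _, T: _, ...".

L: 4, T: 5

Collect each base-dimension exponent across the product:
  L: (1) + 2·(2) − (3) − (0) + 2·(1) = 4
  T: (-2) + 2·(2) − (0) − (-1) + 2·(1) = 5
So the dimensions are [L⁴ T⁵].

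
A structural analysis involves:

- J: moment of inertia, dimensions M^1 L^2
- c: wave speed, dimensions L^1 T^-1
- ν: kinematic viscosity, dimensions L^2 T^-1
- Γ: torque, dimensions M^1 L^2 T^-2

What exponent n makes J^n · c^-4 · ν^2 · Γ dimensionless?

-1

Balance the M exponent: (1)·n from J, plus −4·(0) + 2·(0) + (1) = 1 from the rest, must sum to zero.
n + 1 = 0, so n = -1.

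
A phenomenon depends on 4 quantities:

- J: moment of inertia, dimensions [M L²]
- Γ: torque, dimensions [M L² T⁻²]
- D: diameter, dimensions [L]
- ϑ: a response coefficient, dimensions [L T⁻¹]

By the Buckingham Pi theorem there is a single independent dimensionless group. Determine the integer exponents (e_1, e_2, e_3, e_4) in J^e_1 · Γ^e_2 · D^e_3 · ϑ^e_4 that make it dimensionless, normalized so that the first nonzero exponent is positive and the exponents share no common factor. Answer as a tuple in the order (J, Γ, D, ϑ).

(1, -1, -2, 2)

M: e_1·(1) + e_2·(1) + e_3·(0) + e_4·(0) = 0
L: e_1·(2) + e_2·(2) + e_3·(1) + e_4·(1) = 0
T: e_1·(0) + e_2·(-2) + e_3·(0) + e_4·(-1) = 0
Solving this homogeneous linear system for the smallest-integer solution (first nonzero entry positive) gives (1, -1, -2, 2).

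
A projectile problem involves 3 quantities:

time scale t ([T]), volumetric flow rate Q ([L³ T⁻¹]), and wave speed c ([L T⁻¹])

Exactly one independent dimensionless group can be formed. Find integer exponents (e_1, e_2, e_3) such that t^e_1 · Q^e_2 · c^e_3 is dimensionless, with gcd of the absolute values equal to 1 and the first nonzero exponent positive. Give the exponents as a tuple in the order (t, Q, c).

(2, -1, 3)

L: e_1·(0) + e_2·(3) + e_3·(1) = 0
T: e_1·(1) + e_2·(-1) + e_3·(-1) = 0
Solving this homogeneous linear system for the smallest-integer solution (first nonzero entry positive) gives (2, -1, 3).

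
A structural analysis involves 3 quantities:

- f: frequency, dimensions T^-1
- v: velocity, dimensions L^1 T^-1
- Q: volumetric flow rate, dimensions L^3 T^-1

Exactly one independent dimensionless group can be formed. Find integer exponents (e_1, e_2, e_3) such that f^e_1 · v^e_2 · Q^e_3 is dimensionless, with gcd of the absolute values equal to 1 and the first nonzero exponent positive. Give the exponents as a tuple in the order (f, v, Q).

(2, -3, 1)

L: e_1·(0) + e_2·(1) + e_3·(3) = 0
T: e_1·(-1) + e_2·(-1) + e_3·(-1) = 0
Solving this homogeneous linear system for the smallest-integer solution (first nonzero entry positive) gives (2, -3, 1).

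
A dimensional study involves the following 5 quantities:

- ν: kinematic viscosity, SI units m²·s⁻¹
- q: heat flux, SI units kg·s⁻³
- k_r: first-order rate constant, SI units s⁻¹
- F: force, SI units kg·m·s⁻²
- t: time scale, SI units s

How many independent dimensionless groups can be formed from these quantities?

2

There are 5 variables and 3 base dimensions (M, L, T).
The dimension matrix has rank 3.
Independent dimensionless groups: 5 − 3 = 2.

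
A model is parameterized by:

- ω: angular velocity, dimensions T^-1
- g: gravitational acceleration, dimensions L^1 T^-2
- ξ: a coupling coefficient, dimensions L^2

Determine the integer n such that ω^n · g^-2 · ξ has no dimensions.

Balance the T exponent: (-1)·n from ω, plus −2·(-2) + (0) = 4 from the rest, must sum to zero.
−n + 4 = 0, so n = 4.

4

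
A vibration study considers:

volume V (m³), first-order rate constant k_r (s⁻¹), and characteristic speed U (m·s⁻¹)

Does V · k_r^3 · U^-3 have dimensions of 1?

yes

Sum the exponent of each base dimension across the product:
  L: [V]_L + 3·[k_r]_L − 3·[U]_L = (3) + 3·(0) − 3·(1) = 0
  T: [V]_T + 3·[k_r]_T − 3·[U]_T = (0) + 3·(-1) − 3·(-1) = 0
All base exponents vanish — dimensionless.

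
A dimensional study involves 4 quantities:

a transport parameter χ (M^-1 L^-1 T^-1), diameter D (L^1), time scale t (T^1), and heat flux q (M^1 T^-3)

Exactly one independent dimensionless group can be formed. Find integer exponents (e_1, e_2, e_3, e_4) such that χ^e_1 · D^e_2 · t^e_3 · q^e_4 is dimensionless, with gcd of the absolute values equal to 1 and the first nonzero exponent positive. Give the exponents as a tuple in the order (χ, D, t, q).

(1, 1, 4, 1)

M: e_1·(-1) + e_2·(0) + e_3·(0) + e_4·(1) = 0
L: e_1·(-1) + e_2·(1) + e_3·(0) + e_4·(0) = 0
T: e_1·(-1) + e_2·(0) + e_3·(1) + e_4·(-3) = 0
Solving this homogeneous linear system for the smallest-integer solution (first nonzero entry positive) gives (1, 1, 4, 1).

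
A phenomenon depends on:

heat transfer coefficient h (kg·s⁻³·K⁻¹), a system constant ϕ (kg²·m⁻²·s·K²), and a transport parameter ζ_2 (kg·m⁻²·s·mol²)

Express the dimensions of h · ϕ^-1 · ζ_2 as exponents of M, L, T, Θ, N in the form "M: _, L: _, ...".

Collect each base-dimension exponent across the product:
  M: (1) − (2) + (1) = 0
  L: (0) − (-2) + (-2) = 0
  T: (-3) − (1) + (1) = -3
  Θ: (-1) − (2) + (0) = -3
  N: (0) − (0) + (2) = 2
So the dimensions are [T⁻³ Θ⁻³ N²].

M: 0, L: 0, T: -3, Θ: -3, N: 2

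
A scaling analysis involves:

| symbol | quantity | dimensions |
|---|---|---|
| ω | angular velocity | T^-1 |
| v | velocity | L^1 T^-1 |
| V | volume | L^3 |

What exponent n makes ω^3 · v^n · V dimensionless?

-3

Balance the L exponent: (1)·n from v, plus 3·(0) + (3) = 3 from the rest, must sum to zero.
n + 3 = 0, so n = -3.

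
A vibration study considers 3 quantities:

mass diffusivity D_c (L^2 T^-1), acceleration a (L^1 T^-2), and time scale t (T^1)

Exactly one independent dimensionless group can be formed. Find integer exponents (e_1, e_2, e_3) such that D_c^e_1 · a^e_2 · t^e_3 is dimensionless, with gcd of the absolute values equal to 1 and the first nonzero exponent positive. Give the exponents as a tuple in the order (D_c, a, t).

L: e_1·(2) + e_2·(1) + e_3·(0) = 0
T: e_1·(-1) + e_2·(-2) + e_3·(1) = 0
Solving this homogeneous linear system for the smallest-integer solution (first nonzero entry positive) gives (1, -2, -3).

(1, -2, -3)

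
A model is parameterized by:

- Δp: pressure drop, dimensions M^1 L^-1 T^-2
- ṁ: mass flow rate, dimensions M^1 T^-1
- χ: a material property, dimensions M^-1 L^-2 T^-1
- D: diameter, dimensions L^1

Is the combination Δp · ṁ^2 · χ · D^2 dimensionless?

no

Sum the exponent of each base dimension across the product:
  M: [Δp]_M + 2·[ṁ]_M + [χ]_M + 2·[D]_M = (1) + 2·(1) + (-1) + 2·(0) = 2
  L: [Δp]_L + 2·[ṁ]_L + [χ]_L + 2·[D]_L = (-1) + 2·(0) + (-2) + 2·(1) = -1
  T: [Δp]_T + 2·[ṁ]_T + [χ]_T + 2·[D]_T = (-2) + 2·(-1) + (-1) + 2·(0) = -5
Net dimensions [M² L⁻¹ T⁻⁵] ≠ [1] — not dimensionless.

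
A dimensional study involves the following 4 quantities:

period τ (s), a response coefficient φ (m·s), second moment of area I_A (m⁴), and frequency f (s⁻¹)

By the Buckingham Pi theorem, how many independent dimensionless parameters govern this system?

There are 4 variables and 2 base dimensions (L, T).
The dimension matrix has rank 2.
Independent dimensionless groups: 4 − 2 = 2.

2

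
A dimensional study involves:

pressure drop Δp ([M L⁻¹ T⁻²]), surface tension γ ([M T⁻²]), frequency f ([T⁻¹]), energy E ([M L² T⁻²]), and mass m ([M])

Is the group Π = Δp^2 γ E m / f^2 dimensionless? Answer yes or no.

Sum the exponent of each base dimension across the product:
  M: 2·[Δp]_M + [γ]_M − 2·[f]_M + [E]_M + [m]_M = 2·(1) + (1) − 2·(0) + (1) + (1) = 5
  L: 2·[Δp]_L + [γ]_L − 2·[f]_L + [E]_L + [m]_L = 2·(-1) + (0) − 2·(0) + (2) + (0) = 0
  T: 2·[Δp]_T + [γ]_T − 2·[f]_T + [E]_T + [m]_T = 2·(-2) + (-2) − 2·(-1) + (-2) + (0) = -6
Net dimensions [M⁵ T⁻⁶] ≠ [1] — not dimensionless.

no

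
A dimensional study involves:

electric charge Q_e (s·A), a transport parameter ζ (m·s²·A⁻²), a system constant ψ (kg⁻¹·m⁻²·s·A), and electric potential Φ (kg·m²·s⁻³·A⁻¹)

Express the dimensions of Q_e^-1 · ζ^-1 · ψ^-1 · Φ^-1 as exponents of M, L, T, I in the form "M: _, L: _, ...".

Collect each base-dimension exponent across the product:
  M: −(0) − (0) − (-1) − (1) = 0
  L: −(0) − (1) − (-2) − (2) = -1
  T: −(1) − (2) − (1) − (-3) = -1
  I: −(1) − (-2) − (1) − (-1) = 1
So the dimensions are [L⁻¹ T⁻¹ I].

M: 0, L: -1, T: -1, I: 1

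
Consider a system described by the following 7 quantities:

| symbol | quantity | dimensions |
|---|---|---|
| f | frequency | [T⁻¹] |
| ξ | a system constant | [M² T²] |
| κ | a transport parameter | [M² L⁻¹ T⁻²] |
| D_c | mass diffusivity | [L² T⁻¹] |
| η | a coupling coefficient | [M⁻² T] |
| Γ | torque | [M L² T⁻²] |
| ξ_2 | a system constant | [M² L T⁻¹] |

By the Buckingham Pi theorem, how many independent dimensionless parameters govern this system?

There are 7 variables and 3 base dimensions (M, L, T).
The dimension matrix has rank 3.
Independent dimensionless groups: 7 − 3 = 4.

4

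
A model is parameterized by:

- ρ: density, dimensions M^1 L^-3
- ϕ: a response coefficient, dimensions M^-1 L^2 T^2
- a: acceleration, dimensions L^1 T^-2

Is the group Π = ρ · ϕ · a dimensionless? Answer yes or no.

yes

Sum the exponent of each base dimension across the product:
  M: [ρ]_M + [ϕ]_M + [a]_M = (1) + (-1) + (0) = 0
  L: [ρ]_L + [ϕ]_L + [a]_L = (-3) + (2) + (1) = 0
  T: [ρ]_T + [ϕ]_T + [a]_T = (0) + (2) + (-2) = 0
All base exponents vanish — dimensionless.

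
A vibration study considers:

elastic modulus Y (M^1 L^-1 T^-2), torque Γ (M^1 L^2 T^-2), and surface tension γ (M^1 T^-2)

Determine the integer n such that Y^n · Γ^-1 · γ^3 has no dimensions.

Balance the M exponent: (1)·n from Y, plus −(1) + 3·(1) = 2 from the rest, must sum to zero.
n + 2 = 0, so n = -2.

-2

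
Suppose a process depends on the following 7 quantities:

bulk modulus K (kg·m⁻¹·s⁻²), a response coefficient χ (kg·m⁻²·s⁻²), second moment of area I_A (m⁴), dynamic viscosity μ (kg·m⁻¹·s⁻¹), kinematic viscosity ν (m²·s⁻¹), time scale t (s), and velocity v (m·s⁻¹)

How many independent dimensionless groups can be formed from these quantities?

4

There are 7 variables and 3 base dimensions (M, L, T).
The dimension matrix has rank 3.
Independent dimensionless groups: 7 − 3 = 4.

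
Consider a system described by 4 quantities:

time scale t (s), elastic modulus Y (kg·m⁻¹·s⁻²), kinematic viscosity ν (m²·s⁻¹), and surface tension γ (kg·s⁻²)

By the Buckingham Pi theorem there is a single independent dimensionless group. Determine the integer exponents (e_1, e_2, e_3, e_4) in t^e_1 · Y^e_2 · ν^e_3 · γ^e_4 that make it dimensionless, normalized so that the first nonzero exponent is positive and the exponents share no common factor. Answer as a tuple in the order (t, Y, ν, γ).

(1, 2, 1, -2)

M: e_1·(0) + e_2·(1) + e_3·(0) + e_4·(1) = 0
L: e_1·(0) + e_2·(-1) + e_3·(2) + e_4·(0) = 0
T: e_1·(1) + e_2·(-2) + e_3·(-1) + e_4·(-2) = 0
Solving this homogeneous linear system for the smallest-integer solution (first nonzero entry positive) gives (1, 2, 1, -2).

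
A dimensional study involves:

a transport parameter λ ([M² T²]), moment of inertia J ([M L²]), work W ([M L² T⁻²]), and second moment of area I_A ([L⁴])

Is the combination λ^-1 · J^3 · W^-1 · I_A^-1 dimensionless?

Sum the exponent of each base dimension across the product:
  M: −[λ]_M + 3·[J]_M − [W]_M − [I_A]_M = −(2) + 3·(1) − (1) − (0) = 0
  L: −[λ]_L + 3·[J]_L − [W]_L − [I_A]_L = −(0) + 3·(2) − (2) − (4) = 0
  T: −[λ]_T + 3·[J]_T − [W]_T − [I_A]_T = −(2) + 3·(0) − (-2) − (0) = 0
All base exponents vanish — dimensionless.

yes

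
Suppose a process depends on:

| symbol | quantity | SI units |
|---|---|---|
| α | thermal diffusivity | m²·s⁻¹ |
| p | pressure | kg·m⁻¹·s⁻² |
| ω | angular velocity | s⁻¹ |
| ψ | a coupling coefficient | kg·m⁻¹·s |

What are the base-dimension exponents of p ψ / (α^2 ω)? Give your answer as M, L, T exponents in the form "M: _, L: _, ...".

Collect each base-dimension exponent across the product:
  M: −2·(0) + (1) − (0) + (1) = 2
  L: −2·(2) + (-1) − (0) + (-1) = -6
  T: −2·(-1) + (-2) − (-1) + (1) = 2
So the dimensions are [M² L⁻⁶ T²].

M: 2, L: -6, T: 2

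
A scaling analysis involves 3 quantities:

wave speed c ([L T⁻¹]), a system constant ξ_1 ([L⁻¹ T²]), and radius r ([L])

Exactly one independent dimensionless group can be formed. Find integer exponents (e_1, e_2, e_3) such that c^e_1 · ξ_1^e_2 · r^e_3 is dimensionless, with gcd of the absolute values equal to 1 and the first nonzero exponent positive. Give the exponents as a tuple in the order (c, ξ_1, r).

L: e_1·(1) + e_2·(-1) + e_3·(1) = 0
T: e_1·(-1) + e_2·(2) + e_3·(0) = 0
Solving this homogeneous linear system for the smallest-integer solution (first nonzero entry positive) gives (2, 1, -1).

(2, 1, -1)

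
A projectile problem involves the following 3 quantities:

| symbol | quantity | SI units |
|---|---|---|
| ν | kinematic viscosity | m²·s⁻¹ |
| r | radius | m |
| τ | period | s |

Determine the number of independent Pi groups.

1

There are 3 variables and 2 base dimensions (L, T).
The dimension matrix has rank 2.
Independent dimensionless groups: 3 − 2 = 1.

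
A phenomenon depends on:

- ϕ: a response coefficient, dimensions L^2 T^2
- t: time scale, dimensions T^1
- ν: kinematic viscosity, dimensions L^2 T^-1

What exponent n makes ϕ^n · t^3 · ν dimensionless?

-1

Balance the L exponent: (2)·n from ϕ, plus 3·(0) + (2) = 2 from the rest, must sum to zero.
2n + 2 = 0, so n = -1.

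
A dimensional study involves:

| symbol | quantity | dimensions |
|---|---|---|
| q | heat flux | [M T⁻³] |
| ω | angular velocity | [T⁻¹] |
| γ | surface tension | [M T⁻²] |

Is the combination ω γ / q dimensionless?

yes

Sum the exponent of each base dimension across the product:
  M: −[q]_M + [ω]_M + [γ]_M = −(1) + (0) + (1) = 0
  L: −[q]_L + [ω]_L + [γ]_L = −(0) + (0) + (0) = 0
  T: −[q]_T + [ω]_T + [γ]_T = −(-3) + (-1) + (-2) = 0
  Θ: −[q]_Θ + [ω]_Θ + [γ]_Θ = −(0) + (0) + (0) = 0
All base exponents vanish — dimensionless.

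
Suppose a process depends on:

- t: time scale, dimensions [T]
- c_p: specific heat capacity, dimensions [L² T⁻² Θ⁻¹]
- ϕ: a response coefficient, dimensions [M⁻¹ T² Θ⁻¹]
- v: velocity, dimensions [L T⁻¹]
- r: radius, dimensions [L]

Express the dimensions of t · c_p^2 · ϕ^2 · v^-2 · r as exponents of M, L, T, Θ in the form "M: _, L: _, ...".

Collect each base-dimension exponent across the product:
  M: (0) + 2·(0) + 2·(-1) − 2·(0) + (0) = -2
  L: (0) + 2·(2) + 2·(0) − 2·(1) + (1) = 3
  T: (1) + 2·(-2) + 2·(2) − 2·(-1) + (0) = 3
  Θ: (0) + 2·(-1) + 2·(-1) − 2·(0) + (0) = -4
So the dimensions are [M⁻² L³ T³ Θ⁻⁴].

M: -2, L: 3, T: 3, Θ: -4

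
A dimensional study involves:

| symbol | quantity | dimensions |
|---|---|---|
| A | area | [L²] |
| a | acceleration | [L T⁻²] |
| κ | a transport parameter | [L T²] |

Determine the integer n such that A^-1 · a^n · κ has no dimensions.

1

Balance the L exponent: (1)·n from a, plus −(2) + (1) = -1 from the rest, must sum to zero.
n − 1 = 0, so n = 1.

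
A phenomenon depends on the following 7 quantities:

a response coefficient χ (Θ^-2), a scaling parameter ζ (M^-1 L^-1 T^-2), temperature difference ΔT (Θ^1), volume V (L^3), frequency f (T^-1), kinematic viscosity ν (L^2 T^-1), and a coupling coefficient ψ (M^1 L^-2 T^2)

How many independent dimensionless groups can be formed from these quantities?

There are 7 variables and 4 base dimensions (M, L, T, Θ).
The dimension matrix has rank 4.
Independent dimensionless groups: 7 − 4 = 3.

3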